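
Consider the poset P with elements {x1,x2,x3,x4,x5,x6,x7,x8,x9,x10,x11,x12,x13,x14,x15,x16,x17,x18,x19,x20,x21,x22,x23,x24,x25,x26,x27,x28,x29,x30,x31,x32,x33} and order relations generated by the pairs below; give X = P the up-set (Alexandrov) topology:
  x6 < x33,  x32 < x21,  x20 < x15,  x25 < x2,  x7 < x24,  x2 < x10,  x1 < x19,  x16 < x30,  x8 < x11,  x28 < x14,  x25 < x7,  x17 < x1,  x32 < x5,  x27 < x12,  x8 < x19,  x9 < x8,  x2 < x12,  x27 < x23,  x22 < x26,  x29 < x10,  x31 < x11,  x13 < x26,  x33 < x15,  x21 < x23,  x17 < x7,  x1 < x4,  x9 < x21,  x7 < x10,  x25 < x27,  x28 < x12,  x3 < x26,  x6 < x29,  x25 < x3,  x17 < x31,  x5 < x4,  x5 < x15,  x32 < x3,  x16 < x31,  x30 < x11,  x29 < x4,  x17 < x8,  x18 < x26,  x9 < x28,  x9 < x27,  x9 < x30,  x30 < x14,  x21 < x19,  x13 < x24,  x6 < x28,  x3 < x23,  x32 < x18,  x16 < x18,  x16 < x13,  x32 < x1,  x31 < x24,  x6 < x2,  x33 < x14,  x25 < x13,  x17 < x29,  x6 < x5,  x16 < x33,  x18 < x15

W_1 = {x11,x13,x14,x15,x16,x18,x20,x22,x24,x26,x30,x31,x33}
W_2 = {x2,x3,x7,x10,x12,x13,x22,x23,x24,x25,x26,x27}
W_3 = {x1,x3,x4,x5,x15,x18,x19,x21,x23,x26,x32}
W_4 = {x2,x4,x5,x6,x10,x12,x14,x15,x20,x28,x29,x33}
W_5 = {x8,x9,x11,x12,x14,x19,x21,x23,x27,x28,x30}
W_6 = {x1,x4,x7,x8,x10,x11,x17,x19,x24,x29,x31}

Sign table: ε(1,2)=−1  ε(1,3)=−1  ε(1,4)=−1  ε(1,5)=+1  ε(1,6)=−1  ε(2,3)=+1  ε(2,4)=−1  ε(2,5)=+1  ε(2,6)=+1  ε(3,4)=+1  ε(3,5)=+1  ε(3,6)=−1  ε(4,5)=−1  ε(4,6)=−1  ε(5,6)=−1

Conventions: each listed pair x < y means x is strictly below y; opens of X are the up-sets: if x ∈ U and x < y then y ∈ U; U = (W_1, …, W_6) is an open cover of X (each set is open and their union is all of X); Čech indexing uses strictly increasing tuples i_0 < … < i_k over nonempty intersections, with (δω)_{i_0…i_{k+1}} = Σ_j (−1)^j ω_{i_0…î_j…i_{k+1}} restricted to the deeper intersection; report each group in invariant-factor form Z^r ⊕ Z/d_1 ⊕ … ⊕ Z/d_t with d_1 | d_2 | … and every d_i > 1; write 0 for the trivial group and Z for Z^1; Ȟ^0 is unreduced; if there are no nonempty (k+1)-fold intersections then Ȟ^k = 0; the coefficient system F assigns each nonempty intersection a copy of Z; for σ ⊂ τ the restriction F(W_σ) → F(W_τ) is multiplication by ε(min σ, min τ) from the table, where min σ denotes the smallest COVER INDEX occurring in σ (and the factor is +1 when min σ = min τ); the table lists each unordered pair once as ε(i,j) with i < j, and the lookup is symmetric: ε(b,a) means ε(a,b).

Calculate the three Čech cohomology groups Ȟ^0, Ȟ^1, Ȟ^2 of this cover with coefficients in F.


Ȟ^0 ≅ 0; Ȟ^1 ≅ Z/2; Ȟ^2 ≅ Z

cover nerve:
  W12={x13,x22,x24,x26} W13={x15,x18,x26} W14={x14,x15,x20,x33} W15={x11,x14,x30} W16={x11,x24,x31} W23={x3,x23,x26} W24={x2,x10,x12} W25={x12,x23,x27} W26={x7,x10,x24} W34={x4,x5,x15} W35={x19,x21,x23} W36={x1,x4,x19} W45={x12,x14,x28} W46={x4,x10,x29} W56={x8,x11,x19}
  W123={x26} W126={x24} W134={x15} W145={x14} W156={x11} W235={x23} W245={x12} W246={x10} W346={x4} W356={x19}
C dims 6,15,10; δ0: rk 6, SNF 1^5·2; δ1: rk 9, SNF 1^9
Ȟ^0: (6−6)−0=0 ⇒ 0
Ȟ^1: (15−9)−6=0 plus torsion [2] ⇒ Z/2
Ȟ^2: (10−0)−9=1 ⇒ Z


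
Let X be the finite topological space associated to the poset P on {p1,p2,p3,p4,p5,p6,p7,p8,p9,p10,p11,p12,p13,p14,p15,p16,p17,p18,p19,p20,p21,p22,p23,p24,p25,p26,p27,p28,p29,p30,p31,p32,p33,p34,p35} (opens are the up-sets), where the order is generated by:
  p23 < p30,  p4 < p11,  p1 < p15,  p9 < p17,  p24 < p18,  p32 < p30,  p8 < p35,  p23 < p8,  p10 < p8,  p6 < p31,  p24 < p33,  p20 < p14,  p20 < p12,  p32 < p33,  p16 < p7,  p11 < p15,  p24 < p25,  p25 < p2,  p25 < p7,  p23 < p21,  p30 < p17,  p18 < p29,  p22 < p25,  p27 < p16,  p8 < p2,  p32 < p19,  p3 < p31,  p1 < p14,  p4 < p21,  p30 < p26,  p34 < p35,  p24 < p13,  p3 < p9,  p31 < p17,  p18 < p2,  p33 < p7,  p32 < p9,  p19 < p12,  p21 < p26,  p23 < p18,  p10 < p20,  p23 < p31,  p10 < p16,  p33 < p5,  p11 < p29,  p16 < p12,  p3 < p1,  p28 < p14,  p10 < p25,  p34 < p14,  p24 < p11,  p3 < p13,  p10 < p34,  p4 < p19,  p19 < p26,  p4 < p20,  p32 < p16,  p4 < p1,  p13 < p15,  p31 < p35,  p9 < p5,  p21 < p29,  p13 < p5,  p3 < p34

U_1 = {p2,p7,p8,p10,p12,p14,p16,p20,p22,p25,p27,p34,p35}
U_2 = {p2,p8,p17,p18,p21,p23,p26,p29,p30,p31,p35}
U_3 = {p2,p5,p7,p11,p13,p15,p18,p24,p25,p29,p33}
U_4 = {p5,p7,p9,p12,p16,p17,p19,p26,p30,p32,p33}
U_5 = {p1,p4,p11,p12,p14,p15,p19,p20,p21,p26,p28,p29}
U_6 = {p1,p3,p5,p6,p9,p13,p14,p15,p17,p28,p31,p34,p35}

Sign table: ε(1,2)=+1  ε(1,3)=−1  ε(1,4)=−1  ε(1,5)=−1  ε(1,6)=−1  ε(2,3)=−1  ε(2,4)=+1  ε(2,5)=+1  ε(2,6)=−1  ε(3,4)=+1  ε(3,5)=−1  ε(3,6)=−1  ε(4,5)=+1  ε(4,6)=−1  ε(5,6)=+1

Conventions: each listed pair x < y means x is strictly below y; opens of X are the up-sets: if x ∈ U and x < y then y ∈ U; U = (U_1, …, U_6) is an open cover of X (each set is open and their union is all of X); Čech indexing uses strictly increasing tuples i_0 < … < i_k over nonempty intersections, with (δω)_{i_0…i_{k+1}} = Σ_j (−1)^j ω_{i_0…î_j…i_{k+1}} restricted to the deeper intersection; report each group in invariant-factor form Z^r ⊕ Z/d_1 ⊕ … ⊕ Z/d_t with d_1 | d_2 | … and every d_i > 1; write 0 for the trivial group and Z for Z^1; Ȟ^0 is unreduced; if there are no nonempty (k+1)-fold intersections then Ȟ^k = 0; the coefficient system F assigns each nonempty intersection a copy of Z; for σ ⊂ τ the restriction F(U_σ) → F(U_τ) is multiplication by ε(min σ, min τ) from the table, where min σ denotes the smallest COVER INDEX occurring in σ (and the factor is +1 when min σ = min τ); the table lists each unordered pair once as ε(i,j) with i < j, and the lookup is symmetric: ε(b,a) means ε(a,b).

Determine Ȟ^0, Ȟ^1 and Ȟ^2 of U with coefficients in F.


nonempty overlaps:
  U12={p2,p8,p35} U13={p2,p7,p25} U14={p7,p12,p16} U15={p12,p14,p20} U16={p14,p34,p35} U23={p2,p18,p29} U24={p17,p26,p30} U25={p21,p26,p29} U26={p17,p31,p35} U34={p5,p7,p33} U35={p11,p15,p29} U36={p5,p13,p15} U45={p12,p19,p26} U46={p5,p9,p17} U56={p1,p14,p15,p28}
  U123={p2} U126={p35} U134={p7} U145={p12} U156={p14} U235={p29} U245={p26} U246={p17} U346={p5} U356={p15}
C dims 6,15,10; δ0: rk 6, SNF 1^5·2; δ1: rk 9, SNF 1^9
degree 0: 6−6−0 = 0 → Ȟ^0 ≅ 0
degree 1: 15−9−6 = 0 plus torsion [2] → Ȟ^1 ≅ Z/2
degree 2: 10−0−9 = 1 → Ȟ^2 ≅ Z

Ȟ^0 ≅ 0, Ȟ^1 ≅ Z/2, Ȟ^2 ≅ Z


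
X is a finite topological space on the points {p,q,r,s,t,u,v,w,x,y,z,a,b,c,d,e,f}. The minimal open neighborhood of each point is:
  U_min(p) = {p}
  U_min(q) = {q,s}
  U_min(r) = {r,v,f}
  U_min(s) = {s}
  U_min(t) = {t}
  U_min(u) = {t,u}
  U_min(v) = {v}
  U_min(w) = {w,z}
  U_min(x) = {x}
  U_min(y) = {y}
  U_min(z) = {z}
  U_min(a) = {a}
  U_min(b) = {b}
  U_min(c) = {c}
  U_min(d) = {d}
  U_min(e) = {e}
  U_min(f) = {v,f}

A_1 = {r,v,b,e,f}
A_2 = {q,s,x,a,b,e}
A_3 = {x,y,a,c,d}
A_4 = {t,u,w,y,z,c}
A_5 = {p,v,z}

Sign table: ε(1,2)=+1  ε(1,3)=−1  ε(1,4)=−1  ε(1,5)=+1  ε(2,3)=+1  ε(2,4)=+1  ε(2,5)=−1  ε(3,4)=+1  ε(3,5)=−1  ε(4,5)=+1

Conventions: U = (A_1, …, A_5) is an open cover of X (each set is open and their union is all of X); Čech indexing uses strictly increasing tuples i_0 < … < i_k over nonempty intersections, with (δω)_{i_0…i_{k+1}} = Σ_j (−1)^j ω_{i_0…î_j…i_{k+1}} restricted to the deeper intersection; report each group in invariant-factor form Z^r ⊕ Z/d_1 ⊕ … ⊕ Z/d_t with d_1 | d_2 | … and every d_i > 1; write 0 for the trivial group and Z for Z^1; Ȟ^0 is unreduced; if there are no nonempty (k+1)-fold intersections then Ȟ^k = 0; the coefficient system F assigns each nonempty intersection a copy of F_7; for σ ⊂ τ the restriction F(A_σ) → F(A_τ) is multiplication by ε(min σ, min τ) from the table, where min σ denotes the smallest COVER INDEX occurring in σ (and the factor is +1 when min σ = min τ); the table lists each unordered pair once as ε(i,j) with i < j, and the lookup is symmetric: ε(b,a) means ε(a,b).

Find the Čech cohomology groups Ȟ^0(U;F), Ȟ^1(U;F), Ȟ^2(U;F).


Ȟ^0(U;F) ≅ Z/7; Ȟ^1(U;F) ≅ Z/7; Ȟ^2(U;F) ≅ 0

cover nerve:
  A12={b,e} A15={v} A23={x,a} A34={y,c} A45={z}
C dims 5,5; δ0: rk_F7 4
Ȟ^0: (5−4)−0=1 ⇒ Z/7
Ȟ^1: (5−0)−4=1 ⇒ Z/7
Ȟ^2: (0−0)−0=0 ⇒ 0


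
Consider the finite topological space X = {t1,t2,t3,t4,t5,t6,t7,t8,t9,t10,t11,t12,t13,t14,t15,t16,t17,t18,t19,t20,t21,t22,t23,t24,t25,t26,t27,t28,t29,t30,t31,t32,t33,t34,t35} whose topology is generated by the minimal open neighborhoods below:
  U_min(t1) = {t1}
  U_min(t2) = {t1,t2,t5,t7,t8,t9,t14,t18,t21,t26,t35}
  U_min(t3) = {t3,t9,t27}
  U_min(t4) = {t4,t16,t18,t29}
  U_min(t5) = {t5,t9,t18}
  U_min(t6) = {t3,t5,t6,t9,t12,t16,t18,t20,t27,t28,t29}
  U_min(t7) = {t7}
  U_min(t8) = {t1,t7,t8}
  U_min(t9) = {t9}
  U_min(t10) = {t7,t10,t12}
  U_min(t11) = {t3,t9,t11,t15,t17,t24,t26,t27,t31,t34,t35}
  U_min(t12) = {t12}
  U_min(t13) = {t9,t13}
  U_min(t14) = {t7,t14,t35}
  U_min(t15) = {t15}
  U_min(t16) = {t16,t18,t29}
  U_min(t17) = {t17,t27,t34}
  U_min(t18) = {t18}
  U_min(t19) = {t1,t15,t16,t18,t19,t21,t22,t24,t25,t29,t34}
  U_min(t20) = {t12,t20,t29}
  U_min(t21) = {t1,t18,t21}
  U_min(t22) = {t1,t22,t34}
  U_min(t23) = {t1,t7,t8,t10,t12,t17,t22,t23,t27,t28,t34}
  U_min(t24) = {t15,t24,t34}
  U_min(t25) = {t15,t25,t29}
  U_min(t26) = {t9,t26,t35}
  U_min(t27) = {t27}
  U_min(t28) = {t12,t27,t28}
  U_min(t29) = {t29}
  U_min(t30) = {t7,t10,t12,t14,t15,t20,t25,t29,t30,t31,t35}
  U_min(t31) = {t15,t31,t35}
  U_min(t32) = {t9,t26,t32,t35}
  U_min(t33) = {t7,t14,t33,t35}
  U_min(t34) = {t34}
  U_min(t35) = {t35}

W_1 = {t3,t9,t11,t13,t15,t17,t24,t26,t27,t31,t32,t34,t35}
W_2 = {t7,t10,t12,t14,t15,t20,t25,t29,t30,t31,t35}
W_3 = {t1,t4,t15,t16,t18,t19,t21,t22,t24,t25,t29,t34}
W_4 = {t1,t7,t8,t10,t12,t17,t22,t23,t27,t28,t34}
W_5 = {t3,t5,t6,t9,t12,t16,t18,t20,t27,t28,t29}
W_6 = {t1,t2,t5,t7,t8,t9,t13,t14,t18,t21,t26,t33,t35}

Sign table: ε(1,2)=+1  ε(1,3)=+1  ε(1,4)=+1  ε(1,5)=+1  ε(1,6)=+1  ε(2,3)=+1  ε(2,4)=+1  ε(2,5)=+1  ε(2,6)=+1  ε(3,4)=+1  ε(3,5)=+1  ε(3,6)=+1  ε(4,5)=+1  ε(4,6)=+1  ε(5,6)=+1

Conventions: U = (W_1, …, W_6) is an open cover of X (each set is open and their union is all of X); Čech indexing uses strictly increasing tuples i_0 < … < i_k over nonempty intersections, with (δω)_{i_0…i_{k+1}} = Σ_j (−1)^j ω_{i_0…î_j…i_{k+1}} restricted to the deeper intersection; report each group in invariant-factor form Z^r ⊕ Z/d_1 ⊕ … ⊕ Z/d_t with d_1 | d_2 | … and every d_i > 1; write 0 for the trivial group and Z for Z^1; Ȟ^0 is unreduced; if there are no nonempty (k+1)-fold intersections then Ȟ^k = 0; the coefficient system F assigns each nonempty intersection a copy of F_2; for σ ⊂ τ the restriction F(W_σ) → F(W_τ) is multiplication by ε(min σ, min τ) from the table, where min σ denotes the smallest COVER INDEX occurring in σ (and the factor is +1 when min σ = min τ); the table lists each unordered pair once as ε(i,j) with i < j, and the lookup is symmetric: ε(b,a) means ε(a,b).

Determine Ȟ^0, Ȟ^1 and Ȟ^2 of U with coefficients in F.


nonempty intersections:
  W12={t15,t31,t35} W13={t15,t24,t34} W14={t17,t27,t34} W15={t3,t9,t27} W16={t9,t13,t26,t35} W23={t15,t25,t29} W24={t7,t10,t12} W25={t12,t20,t29} W26={t7,t14,t35} W34={t1,t22,t34} W35={t16,t18,t29} W36={t1,t18,t21} W45={t12,t27,t28} W46={t1,t7,t8} W56={t5,t9,t18}
  W123={t15} W126={t35} W134={t34} W145={t27} W156={t9} W235={t29} W245={t12} W246={t7} W346={t1} W356={t18}
C dims 6,15,10; δ0: rk_F2 5; δ1: rk_F2 9
Ȟ^0: (6−5)−0=1 ⇒ Z/2
Ȟ^1: (15−9)−5=1 ⇒ Z/2
Ȟ^2: (10−0)−9=1 ⇒ Z/2

Ȟ^0 ≅ Z/2; Ȟ^1 ≅ Z/2; Ȟ^2 ≅ Z/2


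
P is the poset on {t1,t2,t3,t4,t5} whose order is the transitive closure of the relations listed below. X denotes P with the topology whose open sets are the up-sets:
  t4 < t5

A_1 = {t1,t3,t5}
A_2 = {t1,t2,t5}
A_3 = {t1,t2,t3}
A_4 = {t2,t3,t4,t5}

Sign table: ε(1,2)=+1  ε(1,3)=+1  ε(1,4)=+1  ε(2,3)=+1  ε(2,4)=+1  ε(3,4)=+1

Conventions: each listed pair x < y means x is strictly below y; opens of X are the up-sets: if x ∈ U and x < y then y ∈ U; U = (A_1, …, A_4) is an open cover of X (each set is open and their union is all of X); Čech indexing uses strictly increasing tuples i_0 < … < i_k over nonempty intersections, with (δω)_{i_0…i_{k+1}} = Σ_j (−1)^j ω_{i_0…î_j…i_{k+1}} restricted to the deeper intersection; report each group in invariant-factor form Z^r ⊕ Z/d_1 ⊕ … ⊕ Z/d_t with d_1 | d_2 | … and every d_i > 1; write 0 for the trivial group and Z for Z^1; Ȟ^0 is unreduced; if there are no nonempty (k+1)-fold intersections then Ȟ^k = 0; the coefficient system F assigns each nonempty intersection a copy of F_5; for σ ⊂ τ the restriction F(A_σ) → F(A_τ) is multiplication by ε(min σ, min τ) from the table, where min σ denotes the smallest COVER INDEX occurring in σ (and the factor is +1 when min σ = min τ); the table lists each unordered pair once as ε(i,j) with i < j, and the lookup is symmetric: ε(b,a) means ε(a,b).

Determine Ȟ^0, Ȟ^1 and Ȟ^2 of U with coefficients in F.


Ȟ^0(U;F) ≅ Z/5,  Ȟ^1(U;F) ≅ 0,  Ȟ^2(U;F) ≅ Z/5

nonempty intersections:
  A12={t1,t5} A13={t1,t3} A14={t3,t5} A23={t1,t2} A24={t2,t5} A34={t2,t3}
  A123={t1} A124={t5} A134={t3} A234={t2}
C dims 4,6,4; δ0: rk_F5 3; δ1: rk_F5 3
Ȟ^0: (4−3)−0=1 ⇒ Z/5
Ȟ^1: (6−3)−3=0 ⇒ 0
Ȟ^2: (4−0)−3=1 ⇒ Z/5


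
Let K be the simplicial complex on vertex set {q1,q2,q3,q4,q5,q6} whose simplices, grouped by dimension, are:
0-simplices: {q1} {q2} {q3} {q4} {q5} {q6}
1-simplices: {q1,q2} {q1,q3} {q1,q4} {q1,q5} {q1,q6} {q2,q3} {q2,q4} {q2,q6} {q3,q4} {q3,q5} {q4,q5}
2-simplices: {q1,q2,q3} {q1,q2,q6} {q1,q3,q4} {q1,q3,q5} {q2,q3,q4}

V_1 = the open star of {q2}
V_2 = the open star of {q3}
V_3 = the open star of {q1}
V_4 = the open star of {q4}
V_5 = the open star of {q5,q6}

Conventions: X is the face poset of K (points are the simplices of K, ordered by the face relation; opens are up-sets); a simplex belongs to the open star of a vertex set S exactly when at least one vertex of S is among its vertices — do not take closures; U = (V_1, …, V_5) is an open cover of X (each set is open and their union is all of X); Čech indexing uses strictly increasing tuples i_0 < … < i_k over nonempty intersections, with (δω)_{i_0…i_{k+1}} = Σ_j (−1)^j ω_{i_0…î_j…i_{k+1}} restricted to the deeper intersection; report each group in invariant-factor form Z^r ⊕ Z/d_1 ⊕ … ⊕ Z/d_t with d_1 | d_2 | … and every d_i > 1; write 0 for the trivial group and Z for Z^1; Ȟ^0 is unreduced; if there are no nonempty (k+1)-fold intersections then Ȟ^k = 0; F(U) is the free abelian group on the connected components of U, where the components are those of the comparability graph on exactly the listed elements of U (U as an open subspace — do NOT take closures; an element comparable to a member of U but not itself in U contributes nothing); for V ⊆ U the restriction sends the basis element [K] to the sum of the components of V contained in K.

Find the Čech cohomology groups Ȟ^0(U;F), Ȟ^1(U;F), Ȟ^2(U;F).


Ȟ^0 ≅ Z,  Ȟ^1 ≅ Z,  Ȟ^2 ≅ 0

nerve simplices:
  V1={{q2},{q1,q2},{q2,q3},{q2,q4},{q2,q6},{q1,q2,q3},{q1,q2,q6},{q2,q3,q4}} V2={{q3},{q1,q3},{q2,q3},{q3,q4},{q3,q5},{q1,q2,q3},{q1,q3,q4},{q1,q3,q5},{q2,q3,q4}} V3={{q1},{q1,q2},{q1,q3},{q1,q4},{q1,q5},{q1,q6},{q1,q2,q3},{q1,q2,q6},{q1,q3,q4},{q1,q3,q5}} V4={{q4},{q1,q4},{q2,q4},{q3,q4},{q4,q5},{q1,q3,q4},{q2,q3,q4}} V5={{q5},{q6},{q1,q5},{q1,q6},{q2,q6},{q3,q5},{q4,q5},{q1,q2,q6},{q1,q3,q5}}
  V12={{q2,q3},{q1,q2,q3},{q2,q3,q4}} V13={{q1,q2},{q1,q2,q3},{q1,q2,q6}} V14={{q2,q4},{q2,q3,q4}} V15={{q2,q6},{q1,q2,q6}} V23={{q1,q3},{q1,q2,q3},{q1,q3,q4},{q1,q3,q5}} V24={{q3,q4},{q1,q3,q4},{q2,q3,q4}} V25={{q3,q5},{q1,q3,q5}} V34={{q1,q4},{q1,q3,q4}} V35={{q1,q5},{q1,q6},{q1,q2,q6},{q1,q3,q5}} V45={{q4,q5}}
  V123={{q1,q2,q3}} V124={{q2,q3,q4}} V135={{q1,q2,q6}} V234={{q1,q3,q4}} V235={{q1,q3,q5}}
components per intersection:
  V1: {{q2},{q1,q2},{q2,q3},{q2,q4},{q2,q6},{q1,q2,q3},{q1,q2,q6},{q2,q3,q4}}
  V2: {{q3},{q1,q3},{q2,q3},{q3,q4},{q3,q5},{q1,q2,q3},{q1,q3,q4},{q1,q3,q5},{q2,q3,q4}}
  V3: {{q1},{q1,q2},{q1,q3},{q1,q4},{q1,q5},{q1,q6},{q1,q2,q3},{q1,q2,q6},{q1,q3,q4},{q1,q3,q5}}
  V4: {{q4},{q1,q4},{q2,q4},{q3,q4},{q4,q5},{q1,q3,q4},{q2,q3,q4}}
  V5: {{q5},{q1,q5},{q3,q5},{q4,q5},{q1,q3,q5}} {{q6},{q1,q6},{q2,q6},{q1,q2,q6}}
  V12: {{q2,q3},{q1,q2,q3},{q2,q3,q4}}
  V13: {{q1,q2},{q1,q2,q3},{q1,q2,q6}}
  V14: {{q2,q4},{q2,q3,q4}}
  V15: {{q2,q6},{q1,q2,q6}}
  V23: {{q1,q3},{q1,q2,q3},{q1,q3,q4},{q1,q3,q5}}
  V24: {{q3,q4},{q1,q3,q4},{q2,q3,q4}}
  V25: {{q3,q5},{q1,q3,q5}}
  V34: {{q1,q4},{q1,q3,q4}}
  V35: {{q1,q5},{q1,q3,q5}} {{q1,q6},{q1,q2,q6}}
  V45: {{q4,q5}}
  V123: {{q1,q2,q3}}
  V124: {{q2,q3,q4}}
  V135: {{q1,q2,q6}}
  V234: {{q1,q3,q4}}
  V235: {{q1,q3,q5}}
C dims 6,11,5; δ0: rk 5, SNF 1^5; δ1: rk 5, SNF 1^5
degree 0: 6−5−0 = 1 → Ȟ^0 ≅ Z
degree 1: 11−5−5 = 1 → Ȟ^1 ≅ Z
degree 2: 5−0−5 = 0 → Ȟ^2 ≅ 0


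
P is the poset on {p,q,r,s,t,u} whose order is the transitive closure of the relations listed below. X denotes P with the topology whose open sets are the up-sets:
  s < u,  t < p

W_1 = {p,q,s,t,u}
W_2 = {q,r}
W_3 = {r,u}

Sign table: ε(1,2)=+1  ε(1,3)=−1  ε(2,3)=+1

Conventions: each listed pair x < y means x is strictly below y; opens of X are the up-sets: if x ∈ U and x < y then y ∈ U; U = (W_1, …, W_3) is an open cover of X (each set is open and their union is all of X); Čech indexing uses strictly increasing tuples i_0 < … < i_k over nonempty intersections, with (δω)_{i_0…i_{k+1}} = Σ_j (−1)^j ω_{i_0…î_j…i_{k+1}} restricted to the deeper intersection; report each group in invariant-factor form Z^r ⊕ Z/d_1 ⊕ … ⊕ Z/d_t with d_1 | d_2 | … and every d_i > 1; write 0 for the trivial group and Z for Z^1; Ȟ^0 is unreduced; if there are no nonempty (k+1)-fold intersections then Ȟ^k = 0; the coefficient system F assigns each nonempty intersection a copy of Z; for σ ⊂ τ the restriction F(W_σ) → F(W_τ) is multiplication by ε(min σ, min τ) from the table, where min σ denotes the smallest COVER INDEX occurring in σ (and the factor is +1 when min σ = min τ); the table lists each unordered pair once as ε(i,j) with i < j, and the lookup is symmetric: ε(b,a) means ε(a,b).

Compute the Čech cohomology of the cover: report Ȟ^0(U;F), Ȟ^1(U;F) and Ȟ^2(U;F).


Ȟ^0 = 0,  Ȟ^1 = Z/2,  Ȟ^2 = 0

cover nerve:
  W12={q} W13={u} W23={r}
C dims 3,3; δ0: rk 3, SNF 1^2·2
Ȟ^0: (3−3)−0=0 ⇒ 0
Ȟ^1: (3−0)−3=0 plus torsion [2] ⇒ Z/2
Ȟ^2: (0−0)−0=0 ⇒ 0


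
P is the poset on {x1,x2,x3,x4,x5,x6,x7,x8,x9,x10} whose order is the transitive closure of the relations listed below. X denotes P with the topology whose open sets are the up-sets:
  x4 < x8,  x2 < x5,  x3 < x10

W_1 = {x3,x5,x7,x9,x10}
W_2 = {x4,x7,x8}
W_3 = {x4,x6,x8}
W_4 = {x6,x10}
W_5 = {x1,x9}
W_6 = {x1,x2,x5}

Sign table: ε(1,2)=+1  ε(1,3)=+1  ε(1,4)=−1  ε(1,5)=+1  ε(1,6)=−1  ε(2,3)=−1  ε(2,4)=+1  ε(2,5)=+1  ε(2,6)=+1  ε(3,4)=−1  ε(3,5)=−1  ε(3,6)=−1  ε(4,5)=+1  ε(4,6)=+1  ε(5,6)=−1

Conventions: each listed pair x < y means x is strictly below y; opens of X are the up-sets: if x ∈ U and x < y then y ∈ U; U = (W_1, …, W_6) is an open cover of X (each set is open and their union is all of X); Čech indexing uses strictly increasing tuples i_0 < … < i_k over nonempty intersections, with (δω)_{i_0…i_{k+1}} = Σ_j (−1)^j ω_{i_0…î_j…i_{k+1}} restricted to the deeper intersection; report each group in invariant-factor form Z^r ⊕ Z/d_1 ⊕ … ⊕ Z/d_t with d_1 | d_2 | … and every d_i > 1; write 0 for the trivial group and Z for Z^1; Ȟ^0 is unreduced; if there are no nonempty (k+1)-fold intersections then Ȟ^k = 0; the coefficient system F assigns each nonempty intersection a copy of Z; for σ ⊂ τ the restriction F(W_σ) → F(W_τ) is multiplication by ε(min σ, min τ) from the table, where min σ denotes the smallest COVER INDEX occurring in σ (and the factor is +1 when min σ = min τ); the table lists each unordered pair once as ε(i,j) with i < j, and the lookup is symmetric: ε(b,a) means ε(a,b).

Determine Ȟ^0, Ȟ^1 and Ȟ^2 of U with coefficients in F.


nonempty intersections:
  W12={x7} W14={x10} W15={x9} W16={x5} W23={x4,x8} W34={x6} W56={x1}
C dims 6,7; δ0: rk 6, SNF 1^5·2
Ȟ^0: (6−6)−0=0 ⇒ 0
Ȟ^1: (7−0)−6=1 plus torsion [2] ⇒ Z ⊕ Z/2
Ȟ^2: (0−0)−0=0 ⇒ 0

Ȟ^0 ≅ 0, Ȟ^1 ≅ Z ⊕ Z/2, Ȟ^2 ≅ 0


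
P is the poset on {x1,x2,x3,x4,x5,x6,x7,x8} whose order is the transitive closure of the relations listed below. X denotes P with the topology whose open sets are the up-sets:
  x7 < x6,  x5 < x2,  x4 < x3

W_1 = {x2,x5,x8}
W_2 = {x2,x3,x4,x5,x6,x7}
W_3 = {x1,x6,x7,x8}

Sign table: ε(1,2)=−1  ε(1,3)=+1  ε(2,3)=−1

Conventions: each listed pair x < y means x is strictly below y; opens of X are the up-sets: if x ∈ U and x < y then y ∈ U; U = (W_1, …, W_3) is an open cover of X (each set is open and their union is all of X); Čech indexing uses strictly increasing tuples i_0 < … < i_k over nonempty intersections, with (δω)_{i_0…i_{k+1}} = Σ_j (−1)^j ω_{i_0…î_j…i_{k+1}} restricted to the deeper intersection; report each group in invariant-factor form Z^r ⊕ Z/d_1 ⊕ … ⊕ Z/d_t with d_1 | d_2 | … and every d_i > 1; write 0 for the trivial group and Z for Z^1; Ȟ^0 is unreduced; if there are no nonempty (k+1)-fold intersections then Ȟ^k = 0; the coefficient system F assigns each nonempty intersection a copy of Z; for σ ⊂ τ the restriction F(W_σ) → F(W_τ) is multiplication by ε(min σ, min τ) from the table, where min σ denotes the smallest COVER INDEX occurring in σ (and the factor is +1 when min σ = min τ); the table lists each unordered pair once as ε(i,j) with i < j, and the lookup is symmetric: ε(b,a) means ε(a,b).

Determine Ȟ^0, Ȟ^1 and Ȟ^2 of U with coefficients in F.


Ȟ^0(U;F) ≅ Z; Ȟ^1(U;F) ≅ Z; Ȟ^2(U;F) ≅ 0

cover nerve:
  W12={x2,x5} W13={x8} W23={x6,x7}
C dims 3,3; δ0: rk 2, SNF 1^2
Ȟ^0: (3−2)−0=1 ⇒ Z
Ȟ^1: (3−0)−2=1 ⇒ Z
Ȟ^2: (0−0)−0=0 ⇒ 0


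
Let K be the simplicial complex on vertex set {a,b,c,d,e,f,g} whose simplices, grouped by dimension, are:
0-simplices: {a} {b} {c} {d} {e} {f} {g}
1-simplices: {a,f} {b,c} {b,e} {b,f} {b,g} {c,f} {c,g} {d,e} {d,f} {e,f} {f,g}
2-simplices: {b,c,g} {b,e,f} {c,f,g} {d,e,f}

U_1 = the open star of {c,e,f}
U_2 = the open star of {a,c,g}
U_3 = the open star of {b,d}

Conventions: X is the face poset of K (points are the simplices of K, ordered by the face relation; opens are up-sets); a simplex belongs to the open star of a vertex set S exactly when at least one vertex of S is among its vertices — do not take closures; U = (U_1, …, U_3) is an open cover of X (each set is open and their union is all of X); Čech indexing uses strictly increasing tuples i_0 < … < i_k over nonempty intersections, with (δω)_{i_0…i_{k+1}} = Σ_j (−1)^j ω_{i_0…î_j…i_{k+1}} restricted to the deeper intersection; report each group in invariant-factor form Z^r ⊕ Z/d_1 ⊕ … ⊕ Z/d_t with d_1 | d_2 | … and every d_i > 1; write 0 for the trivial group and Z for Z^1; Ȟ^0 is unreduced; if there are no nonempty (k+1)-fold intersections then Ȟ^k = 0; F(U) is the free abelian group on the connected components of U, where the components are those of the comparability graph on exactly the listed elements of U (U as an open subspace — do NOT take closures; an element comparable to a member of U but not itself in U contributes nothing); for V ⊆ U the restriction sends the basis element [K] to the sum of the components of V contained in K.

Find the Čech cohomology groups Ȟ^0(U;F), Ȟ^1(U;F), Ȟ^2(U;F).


Ȟ^0 = Z; Ȟ^1 = Z; Ȟ^2 = 0

intersection data:
  U1={{c},{e},{f},{a,f},{b,c},{b,e},{b,f},{c,f},{c,g},{d,e},{d,f},{e,f},{f,g},{b,c,g},{b,e,f},{c,f,g},{d,e,f}} U2={{a},{c},{g},{a,f},{b,c},{b,g},{c,f},{c,g},{f,g},{b,c,g},{c,f,g}} U3={{b},{d},{b,c},{b,e},{b,f},{b,g},{d,e},{d,f},{b,c,g},{b,e,f},{d,e,f}}
  U12={{c},{a,f},{b,c},{c,f},{c,g},{f,g},{b,c,g},{c,f,g}} U13={{b,c},{b,e},{b,f},{d,e},{d,f},{b,c,g},{b,e,f},{d,e,f}} U23={{b,c},{b,g},{b,c,g}}
  U123={{b,c},{b,c,g}}
components per intersection:
  U1: {{c},{e},{f},{a,f},{b,c},{b,e},{b,f},{c,f},{c,g},{d,e},{d,f},{e,f},{f,g},{b,c,g},{b,e,f},{c,f,g},{d,e,f}}
  U2: {{a},{a,f}} {{c},{g},{b,c},{b,g},{c,f},{c,g},{f,g},{b,c,g},{c,f,g}}
  U3: {{b},{b,c},{b,e},{b,f},{b,g},{b,c,g},{b,e,f}} {{d},{d,e},{d,f},{d,e,f}}
  U12: {{c},{b,c},{c,f},{c,g},{f,g},{b,c,g},{c,f,g}} {{a,f}}
  U13: {{b,c},{b,c,g}} {{b,e},{b,f},{b,e,f}} {{d,e},{d,f},{d,e,f}}
  U23: {{b,c},{b,g},{b,c,g}}
  U123: {{b,c},{b,c,g}}
C dims 5,6,1; δ0: rk 4, SNF 1^4; δ1: rk 1, SNF 1^1
Ȟ^0 = (5 − 4) − 0 = 1, so Ȟ^0 ≅ Z
Ȟ^1 = (6 − 1) − 4 = 1, so Ȟ^1 ≅ Z
Ȟ^2 = (1 − 0) − 1 = 0, so Ȟ^2 ≅ 0


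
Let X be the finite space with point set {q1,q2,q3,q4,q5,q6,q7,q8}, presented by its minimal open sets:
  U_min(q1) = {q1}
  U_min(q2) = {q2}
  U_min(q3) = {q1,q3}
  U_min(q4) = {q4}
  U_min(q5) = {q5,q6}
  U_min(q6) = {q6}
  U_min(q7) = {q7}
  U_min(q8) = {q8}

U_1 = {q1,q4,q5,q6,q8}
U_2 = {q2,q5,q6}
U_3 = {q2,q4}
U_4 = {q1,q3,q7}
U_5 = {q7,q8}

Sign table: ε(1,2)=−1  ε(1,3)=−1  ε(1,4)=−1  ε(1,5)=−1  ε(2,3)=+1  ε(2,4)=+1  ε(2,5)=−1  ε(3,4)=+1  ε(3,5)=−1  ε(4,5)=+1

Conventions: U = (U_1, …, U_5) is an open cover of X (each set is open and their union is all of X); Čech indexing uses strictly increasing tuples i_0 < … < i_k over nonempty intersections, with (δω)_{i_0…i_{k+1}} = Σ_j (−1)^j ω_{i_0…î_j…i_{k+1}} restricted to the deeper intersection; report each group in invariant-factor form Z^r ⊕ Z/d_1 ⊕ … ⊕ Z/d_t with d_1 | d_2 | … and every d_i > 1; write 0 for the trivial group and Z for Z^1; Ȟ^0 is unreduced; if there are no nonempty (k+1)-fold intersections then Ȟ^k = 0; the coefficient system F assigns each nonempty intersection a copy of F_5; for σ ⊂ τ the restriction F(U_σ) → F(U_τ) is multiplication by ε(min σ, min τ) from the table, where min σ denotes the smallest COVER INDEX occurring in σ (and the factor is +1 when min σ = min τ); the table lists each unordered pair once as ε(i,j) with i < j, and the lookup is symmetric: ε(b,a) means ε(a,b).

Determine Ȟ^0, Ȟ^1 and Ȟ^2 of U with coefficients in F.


Ȟ^0 = Z/5,  Ȟ^1 = Z/5 ⊕ Z/5,  Ȟ^2 = 0

nonempty intersections:
  U12={q5,q6} U13={q4} U14={q1} U15={q8} U23={q2} U45={q7}
C dims 5,6; δ0: rk_F5 4
Ȟ^0: (5−4)−0=1 ⇒ Z/5
Ȟ^1: (6−0)−4=2 ⇒ Z/5 ⊕ Z/5
Ȟ^2: (0−0)−0=0 ⇒ 0


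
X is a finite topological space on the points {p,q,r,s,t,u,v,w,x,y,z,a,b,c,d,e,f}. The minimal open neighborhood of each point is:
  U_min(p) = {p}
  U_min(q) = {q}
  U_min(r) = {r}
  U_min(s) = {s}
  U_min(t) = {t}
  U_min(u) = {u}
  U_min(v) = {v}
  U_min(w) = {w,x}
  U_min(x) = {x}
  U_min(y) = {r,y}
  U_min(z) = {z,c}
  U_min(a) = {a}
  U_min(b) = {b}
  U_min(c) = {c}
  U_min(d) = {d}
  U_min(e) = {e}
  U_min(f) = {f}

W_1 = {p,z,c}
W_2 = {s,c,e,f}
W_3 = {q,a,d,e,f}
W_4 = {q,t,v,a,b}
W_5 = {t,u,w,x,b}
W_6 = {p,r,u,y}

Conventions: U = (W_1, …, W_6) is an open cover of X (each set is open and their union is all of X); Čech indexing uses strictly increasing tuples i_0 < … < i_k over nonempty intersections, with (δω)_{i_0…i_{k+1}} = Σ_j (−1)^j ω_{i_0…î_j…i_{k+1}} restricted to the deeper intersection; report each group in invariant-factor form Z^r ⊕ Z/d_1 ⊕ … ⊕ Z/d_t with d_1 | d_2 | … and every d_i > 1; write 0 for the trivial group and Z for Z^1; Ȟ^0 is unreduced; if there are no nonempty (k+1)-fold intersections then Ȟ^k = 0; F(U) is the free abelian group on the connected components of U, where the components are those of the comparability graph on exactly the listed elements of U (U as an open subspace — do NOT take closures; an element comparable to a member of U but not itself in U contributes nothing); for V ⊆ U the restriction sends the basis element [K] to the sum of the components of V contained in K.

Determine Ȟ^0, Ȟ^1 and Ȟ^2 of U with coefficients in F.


Ȟ^0 = Z^14, Ȟ^1 = 0, Ȟ^2 = 0

nerve simplices:
  W12={c} W16={p} W23={e,f} W34={q,a} W45={t,b} W56={u}
components per intersection:
  W1: {p} {z,c}
  W2: {s} {c} {e} {f}
  W3: {q} {a} {d} {e} {f}
  W4: {q} {t} {v} {a} {b}
  W5: {t} {u} {w,x} {b}
  W6: {p} {r,y} {u}
  W12: {c}
  W16: {p}
  W23: {e} {f}
  W34: {q} {a}
  W45: {t} {b}
  W56: {u}
C dims 23,9; δ0: rk 9, SNF 1^9
degree 0: 23−9−0 = 14 → Ȟ^0 ≅ Z^14
degree 1: 9−0−9 = 0 → Ȟ^1 ≅ 0
degree 2: 0−0−0 = 0 → Ȟ^2 ≅ 0


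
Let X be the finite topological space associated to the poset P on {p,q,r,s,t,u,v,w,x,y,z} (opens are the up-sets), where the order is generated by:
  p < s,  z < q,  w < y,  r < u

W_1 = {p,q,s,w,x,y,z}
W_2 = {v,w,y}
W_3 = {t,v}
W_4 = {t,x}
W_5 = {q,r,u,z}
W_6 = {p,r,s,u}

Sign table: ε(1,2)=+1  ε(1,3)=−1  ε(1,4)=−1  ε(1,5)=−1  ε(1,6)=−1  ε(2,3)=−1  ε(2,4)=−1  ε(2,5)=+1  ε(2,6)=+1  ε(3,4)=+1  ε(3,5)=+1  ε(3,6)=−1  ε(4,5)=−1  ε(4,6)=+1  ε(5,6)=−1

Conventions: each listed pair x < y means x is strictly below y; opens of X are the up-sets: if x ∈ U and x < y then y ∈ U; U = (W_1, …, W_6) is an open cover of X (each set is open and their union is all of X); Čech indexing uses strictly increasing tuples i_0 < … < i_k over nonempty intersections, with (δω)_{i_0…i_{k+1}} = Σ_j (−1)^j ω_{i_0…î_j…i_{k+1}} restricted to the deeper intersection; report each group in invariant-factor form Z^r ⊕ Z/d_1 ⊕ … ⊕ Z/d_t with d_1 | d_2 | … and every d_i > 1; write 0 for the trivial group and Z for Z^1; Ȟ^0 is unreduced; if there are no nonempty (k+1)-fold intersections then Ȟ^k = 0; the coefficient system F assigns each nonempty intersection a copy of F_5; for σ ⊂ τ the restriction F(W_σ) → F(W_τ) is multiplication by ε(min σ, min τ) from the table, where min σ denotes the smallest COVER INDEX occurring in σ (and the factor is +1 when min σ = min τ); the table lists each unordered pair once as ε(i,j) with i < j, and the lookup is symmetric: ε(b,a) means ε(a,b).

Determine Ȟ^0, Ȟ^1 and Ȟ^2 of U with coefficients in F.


Ȟ^0 ≅ 0; Ȟ^1 ≅ Z/5; Ȟ^2 ≅ 0

nerve of the cover:
  W12={w,y} W14={x} W15={q,z} W16={p,s} W23={v} W34={t} W56={r,u}
C dims 6,7; δ0: rk_F5 6
Ȟ^0 = (6 − 6) − 0 = 0, so Ȟ^0 ≅ 0
Ȟ^1 = (7 − 0) − 6 = 1, so Ȟ^1 ≅ Z/5
Ȟ^2 = (0 − 0) − 0 = 0, so Ȟ^2 ≅ 0


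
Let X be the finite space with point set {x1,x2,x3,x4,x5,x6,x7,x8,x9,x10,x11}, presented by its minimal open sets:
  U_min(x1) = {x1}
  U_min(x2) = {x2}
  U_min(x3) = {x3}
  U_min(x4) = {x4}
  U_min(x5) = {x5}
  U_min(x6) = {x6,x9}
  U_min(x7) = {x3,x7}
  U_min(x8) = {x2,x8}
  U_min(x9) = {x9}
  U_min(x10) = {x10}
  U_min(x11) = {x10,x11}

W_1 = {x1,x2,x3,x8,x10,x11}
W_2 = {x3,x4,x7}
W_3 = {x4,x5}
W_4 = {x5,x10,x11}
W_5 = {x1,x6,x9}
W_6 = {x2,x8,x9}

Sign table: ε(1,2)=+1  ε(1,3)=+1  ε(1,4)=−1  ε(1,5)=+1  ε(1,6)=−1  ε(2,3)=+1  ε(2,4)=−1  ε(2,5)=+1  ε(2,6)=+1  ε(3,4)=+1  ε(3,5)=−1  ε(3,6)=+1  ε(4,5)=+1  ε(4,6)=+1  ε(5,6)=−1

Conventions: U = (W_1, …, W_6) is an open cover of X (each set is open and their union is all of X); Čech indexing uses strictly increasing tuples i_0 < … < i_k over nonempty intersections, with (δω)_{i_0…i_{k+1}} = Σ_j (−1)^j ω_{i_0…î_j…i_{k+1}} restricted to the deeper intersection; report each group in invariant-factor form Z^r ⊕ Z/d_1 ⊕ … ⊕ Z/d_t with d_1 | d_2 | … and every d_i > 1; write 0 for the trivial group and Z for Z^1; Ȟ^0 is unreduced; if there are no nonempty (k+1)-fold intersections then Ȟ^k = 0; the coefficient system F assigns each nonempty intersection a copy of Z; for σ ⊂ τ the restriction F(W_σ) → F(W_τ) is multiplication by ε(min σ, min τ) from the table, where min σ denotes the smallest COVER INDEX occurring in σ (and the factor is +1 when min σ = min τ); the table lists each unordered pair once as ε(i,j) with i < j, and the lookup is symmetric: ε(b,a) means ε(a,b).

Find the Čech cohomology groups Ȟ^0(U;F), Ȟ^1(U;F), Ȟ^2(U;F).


nerve of the cover:
  W12={x3} W14={x10,x11} W15={x1} W16={x2,x8} W23={x4} W34={x5} W56={x9}
C dims 6,7; δ0: rk 6, SNF 1^5·2
Ȟ^0 = (6 − 6) − 0 = 0, so Ȟ^0 ≅ 0
Ȟ^1 = (7 − 0) − 6 = 1 plus torsion [2], so Ȟ^1 ≅ Z ⊕ Z/2
Ȟ^2 = (0 − 0) − 0 = 0, so Ȟ^2 ≅ 0

Ȟ^0 ≅ 0,  Ȟ^1 ≅ Z ⊕ Z/2,  Ȟ^2 ≅ 0


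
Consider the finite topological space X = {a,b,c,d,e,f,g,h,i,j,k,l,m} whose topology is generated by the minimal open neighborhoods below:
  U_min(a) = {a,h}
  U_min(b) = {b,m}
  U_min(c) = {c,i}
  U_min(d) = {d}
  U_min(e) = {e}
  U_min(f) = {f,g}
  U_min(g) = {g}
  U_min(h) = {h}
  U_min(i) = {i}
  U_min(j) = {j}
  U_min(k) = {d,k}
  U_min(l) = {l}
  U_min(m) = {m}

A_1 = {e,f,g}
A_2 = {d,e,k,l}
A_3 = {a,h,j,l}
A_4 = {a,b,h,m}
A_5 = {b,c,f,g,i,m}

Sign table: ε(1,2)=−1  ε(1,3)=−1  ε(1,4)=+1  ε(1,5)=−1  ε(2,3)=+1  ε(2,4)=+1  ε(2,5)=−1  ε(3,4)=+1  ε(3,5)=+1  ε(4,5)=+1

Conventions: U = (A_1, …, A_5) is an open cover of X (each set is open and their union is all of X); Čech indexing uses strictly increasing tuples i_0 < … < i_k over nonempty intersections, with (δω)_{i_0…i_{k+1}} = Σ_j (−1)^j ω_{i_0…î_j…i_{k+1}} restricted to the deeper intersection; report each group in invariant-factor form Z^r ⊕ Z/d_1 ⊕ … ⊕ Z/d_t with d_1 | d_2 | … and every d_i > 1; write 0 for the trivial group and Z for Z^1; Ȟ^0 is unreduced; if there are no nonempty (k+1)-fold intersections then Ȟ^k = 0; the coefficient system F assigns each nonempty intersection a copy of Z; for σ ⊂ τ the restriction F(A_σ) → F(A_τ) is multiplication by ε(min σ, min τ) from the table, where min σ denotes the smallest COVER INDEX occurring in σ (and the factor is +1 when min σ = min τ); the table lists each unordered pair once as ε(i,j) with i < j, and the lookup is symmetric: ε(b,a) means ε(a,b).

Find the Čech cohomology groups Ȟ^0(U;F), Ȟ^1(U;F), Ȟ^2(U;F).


Ȟ^0 ≅ Z; Ȟ^1 ≅ Z; Ȟ^2 ≅ 0

nonempty intersections:
  A12={e} A15={f,g} A23={l} A34={a,h} A45={b,m}
C dims 5,5; δ0: rk 4, SNF 1^4
Ȟ^0: (5−4)−0=1 ⇒ Z
Ȟ^1: (5−0)−4=1 ⇒ Z
Ȟ^2: (0−0)−0=0 ⇒ 0


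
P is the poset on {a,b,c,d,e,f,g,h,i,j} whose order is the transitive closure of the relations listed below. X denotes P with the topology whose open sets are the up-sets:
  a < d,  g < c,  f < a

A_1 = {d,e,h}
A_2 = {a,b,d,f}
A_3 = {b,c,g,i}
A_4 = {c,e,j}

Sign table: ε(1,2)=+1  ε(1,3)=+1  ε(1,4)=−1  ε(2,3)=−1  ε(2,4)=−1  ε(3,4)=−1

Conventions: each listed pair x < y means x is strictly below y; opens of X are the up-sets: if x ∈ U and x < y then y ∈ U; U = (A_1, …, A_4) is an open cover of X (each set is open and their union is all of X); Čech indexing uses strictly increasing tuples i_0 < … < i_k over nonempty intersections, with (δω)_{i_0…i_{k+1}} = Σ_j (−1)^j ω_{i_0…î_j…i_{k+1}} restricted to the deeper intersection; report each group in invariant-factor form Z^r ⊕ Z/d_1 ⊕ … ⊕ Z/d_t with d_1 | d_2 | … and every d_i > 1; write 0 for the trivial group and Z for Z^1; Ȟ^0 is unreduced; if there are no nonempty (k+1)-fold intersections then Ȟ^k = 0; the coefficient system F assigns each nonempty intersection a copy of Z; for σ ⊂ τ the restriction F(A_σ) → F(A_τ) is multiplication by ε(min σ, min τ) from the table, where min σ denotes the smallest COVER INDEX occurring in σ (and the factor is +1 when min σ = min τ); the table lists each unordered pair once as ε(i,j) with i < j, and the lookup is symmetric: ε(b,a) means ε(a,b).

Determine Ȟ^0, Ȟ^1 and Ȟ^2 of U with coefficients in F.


Ȟ^0(U;F) ≅ 0, Ȟ^1(U;F) ≅ Z/2 and Ȟ^2(U;F) ≅ 0

cover nerve:
  A12={d} A14={e} A23={b} A34={c}
C dims 4,4; δ0: rk 4, SNF 1^3·2
Ȟ^0: (4−4)−0=0 ⇒ 0
Ȟ^1: (4−0)−4=0 plus torsion [2] ⇒ Z/2
Ȟ^2: (0−0)−0=0 ⇒ 0


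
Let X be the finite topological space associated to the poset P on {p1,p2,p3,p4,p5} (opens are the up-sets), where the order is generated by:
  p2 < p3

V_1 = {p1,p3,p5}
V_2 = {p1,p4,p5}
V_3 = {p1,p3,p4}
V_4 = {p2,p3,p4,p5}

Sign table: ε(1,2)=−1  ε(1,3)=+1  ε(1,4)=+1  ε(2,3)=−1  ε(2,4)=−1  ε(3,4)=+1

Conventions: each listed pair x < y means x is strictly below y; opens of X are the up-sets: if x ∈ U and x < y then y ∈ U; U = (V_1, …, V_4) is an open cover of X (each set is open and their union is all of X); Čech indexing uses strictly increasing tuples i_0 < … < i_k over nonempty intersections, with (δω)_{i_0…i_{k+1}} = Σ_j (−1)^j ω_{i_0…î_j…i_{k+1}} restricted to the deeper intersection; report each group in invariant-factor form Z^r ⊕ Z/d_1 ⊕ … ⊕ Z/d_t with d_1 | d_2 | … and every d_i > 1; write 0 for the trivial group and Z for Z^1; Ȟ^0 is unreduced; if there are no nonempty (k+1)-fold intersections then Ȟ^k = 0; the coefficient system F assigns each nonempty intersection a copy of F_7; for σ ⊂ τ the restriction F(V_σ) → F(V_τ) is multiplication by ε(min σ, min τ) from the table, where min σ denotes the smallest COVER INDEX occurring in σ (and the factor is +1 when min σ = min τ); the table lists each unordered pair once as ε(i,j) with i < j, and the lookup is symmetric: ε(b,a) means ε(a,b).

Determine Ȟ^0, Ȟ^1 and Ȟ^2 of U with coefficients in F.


nonempty overlaps:
  V12={p1,p5} V13={p1,p3} V14={p3,p5} V23={p1,p4} V24={p4,p5} V34={p3,p4}
  V123={p1} V124={p5} V134={p3} V234={p4}
C dims 4,6,4; δ0: rk_F7 3; δ1: rk_F7 3
degree 0: 4−3−0 = 1 → Ȟ^0 ≅ Z/7
degree 1: 6−3−3 = 0 → Ȟ^1 ≅ 0
degree 2: 4−0−3 = 1 → Ȟ^2 ≅ Z/7

Ȟ^0 = Z/7, Ȟ^1 = 0 and Ȟ^2 = Z/7


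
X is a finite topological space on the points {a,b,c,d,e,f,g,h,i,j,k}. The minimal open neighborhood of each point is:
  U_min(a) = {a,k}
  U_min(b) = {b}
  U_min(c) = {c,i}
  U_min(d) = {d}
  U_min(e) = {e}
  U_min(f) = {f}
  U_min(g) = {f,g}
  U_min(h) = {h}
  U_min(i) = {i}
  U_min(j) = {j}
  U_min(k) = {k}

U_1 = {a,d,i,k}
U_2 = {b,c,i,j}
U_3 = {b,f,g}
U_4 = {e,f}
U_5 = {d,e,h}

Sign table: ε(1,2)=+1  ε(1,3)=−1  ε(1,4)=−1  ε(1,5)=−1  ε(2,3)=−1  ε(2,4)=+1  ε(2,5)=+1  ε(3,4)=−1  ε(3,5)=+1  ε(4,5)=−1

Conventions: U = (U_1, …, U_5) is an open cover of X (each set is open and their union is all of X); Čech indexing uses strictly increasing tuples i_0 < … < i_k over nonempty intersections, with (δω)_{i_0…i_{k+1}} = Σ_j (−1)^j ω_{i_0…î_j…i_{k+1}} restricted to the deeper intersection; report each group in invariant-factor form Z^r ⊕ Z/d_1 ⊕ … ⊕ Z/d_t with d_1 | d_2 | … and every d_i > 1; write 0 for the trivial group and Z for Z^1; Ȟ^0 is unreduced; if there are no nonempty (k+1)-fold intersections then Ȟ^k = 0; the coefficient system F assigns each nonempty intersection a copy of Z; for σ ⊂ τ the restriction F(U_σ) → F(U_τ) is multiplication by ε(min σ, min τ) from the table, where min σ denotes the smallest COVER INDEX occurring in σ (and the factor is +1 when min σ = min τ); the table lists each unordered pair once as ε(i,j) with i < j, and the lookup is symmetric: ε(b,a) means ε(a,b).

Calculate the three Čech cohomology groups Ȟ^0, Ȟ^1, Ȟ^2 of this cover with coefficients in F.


nerve simplices:
  U12={i} U15={d} U23={b} U34={f} U45={e}
C dims 5,5; δ0: rk 4, SNF 1^4
degree 0: 5−4−0 = 1 → Ȟ^0 ≅ Z
degree 1: 5−0−4 = 1 → Ȟ^1 ≅ Z
degree 2: 0−0−0 = 0 → Ȟ^2 ≅ 0

Ȟ^0 = Z,  Ȟ^1 = Z,  Ȟ^2 = 0


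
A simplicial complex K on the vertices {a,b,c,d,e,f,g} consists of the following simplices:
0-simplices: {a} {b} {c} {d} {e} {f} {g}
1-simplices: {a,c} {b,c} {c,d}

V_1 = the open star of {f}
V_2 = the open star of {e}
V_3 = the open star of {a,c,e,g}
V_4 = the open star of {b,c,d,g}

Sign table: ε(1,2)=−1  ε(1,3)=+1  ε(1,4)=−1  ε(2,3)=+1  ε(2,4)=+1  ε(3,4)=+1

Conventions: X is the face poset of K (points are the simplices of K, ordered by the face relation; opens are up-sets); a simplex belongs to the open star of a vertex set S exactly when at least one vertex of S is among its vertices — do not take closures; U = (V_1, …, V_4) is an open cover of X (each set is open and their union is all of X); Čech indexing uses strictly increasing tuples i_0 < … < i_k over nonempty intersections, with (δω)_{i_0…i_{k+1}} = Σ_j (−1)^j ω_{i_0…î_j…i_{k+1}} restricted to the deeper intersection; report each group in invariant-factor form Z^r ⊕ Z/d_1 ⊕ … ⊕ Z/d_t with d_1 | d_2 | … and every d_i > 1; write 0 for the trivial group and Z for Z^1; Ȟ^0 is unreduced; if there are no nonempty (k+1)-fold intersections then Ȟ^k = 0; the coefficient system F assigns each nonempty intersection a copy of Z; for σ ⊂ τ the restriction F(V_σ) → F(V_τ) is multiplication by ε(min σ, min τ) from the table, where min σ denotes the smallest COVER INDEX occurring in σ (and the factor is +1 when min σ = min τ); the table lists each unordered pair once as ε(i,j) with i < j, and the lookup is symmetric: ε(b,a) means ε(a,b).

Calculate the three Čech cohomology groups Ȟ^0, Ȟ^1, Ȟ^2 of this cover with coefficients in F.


nonempty intersections:
  V1={{f}} V2={{e}} V3={{a},{c},{e},{g},{a,c},{b,c},{c,d}} V4={{b},{c},{d},{g},{a,c},{b,c},{c,d}}
  V23={{e}} V34={{c},{g},{a,c},{b,c},{c,d}}
C dims 4,2; δ0: rk 2, SNF 1^2
Ȟ^0: (4−2)−0=2 ⇒ Z^2
Ȟ^1: (2−0)−2=0 ⇒ 0
Ȟ^2: (0−0)−0=0 ⇒ 0

Ȟ^0 ≅ Z^2; Ȟ^1 ≅ 0; Ȟ^2 ≅ 0
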